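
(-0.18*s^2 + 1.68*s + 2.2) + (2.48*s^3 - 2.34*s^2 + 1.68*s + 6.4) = 2.48*s^3 - 2.52*s^2 + 3.36*s + 8.6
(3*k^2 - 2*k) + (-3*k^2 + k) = -k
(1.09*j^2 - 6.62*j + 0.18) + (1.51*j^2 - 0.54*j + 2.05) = 2.6*j^2 - 7.16*j + 2.23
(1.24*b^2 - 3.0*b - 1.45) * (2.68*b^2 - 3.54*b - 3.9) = 3.3232*b^4 - 12.4296*b^3 + 1.898*b^2 + 16.833*b + 5.655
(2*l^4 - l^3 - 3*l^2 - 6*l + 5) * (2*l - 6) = 4*l^5 - 14*l^4 + 6*l^2 + 46*l - 30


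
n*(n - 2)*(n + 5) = n^3 + 3*n^2 - 10*n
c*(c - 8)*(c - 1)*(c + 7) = c^4 - 2*c^3 - 55*c^2 + 56*c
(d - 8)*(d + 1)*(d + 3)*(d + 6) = d^4 + 2*d^3 - 53*d^2 - 198*d - 144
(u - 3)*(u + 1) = u^2 - 2*u - 3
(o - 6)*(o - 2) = o^2 - 8*o + 12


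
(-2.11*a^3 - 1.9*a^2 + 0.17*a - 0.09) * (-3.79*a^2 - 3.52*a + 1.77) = 7.9969*a^5 + 14.6282*a^4 + 2.309*a^3 - 3.6203*a^2 + 0.6177*a - 0.1593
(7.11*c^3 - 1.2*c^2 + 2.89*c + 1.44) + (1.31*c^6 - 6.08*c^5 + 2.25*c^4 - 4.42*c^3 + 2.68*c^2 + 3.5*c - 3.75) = 1.31*c^6 - 6.08*c^5 + 2.25*c^4 + 2.69*c^3 + 1.48*c^2 + 6.39*c - 2.31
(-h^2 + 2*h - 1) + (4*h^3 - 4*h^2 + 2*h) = 4*h^3 - 5*h^2 + 4*h - 1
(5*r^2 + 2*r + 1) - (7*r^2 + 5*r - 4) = -2*r^2 - 3*r + 5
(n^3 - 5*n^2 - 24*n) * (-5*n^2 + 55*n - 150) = -5*n^5 + 80*n^4 - 305*n^3 - 570*n^2 + 3600*n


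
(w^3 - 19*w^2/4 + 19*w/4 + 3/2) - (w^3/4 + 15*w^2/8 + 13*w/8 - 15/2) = 3*w^3/4 - 53*w^2/8 + 25*w/8 + 9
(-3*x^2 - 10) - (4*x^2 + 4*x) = -7*x^2 - 4*x - 10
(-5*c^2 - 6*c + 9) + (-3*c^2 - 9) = -8*c^2 - 6*c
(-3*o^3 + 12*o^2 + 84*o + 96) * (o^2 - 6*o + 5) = -3*o^5 + 30*o^4 - 3*o^3 - 348*o^2 - 156*o + 480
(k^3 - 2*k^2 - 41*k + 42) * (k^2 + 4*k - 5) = k^5 + 2*k^4 - 54*k^3 - 112*k^2 + 373*k - 210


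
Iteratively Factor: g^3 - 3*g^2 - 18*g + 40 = (g + 4)*(g^2 - 7*g + 10) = (g - 5)*(g + 4)*(g - 2)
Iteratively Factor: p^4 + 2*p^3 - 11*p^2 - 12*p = (p - 3)*(p^3 + 5*p^2 + 4*p) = p*(p - 3)*(p^2 + 5*p + 4) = p*(p - 3)*(p + 4)*(p + 1)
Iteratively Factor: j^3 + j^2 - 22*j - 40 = (j - 5)*(j^2 + 6*j + 8) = (j - 5)*(j + 2)*(j + 4)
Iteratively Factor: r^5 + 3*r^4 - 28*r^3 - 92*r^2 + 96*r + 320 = (r - 2)*(r^4 + 5*r^3 - 18*r^2 - 128*r - 160) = (r - 5)*(r - 2)*(r^3 + 10*r^2 + 32*r + 32) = (r - 5)*(r - 2)*(r + 4)*(r^2 + 6*r + 8) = (r - 5)*(r - 2)*(r + 4)^2*(r + 2)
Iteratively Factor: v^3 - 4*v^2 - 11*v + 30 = (v - 2)*(v^2 - 2*v - 15) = (v - 2)*(v + 3)*(v - 5)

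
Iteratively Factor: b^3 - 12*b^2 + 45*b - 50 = (b - 2)*(b^2 - 10*b + 25) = (b - 5)*(b - 2)*(b - 5)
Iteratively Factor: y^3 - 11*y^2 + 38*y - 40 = (y - 5)*(y^2 - 6*y + 8) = (y - 5)*(y - 4)*(y - 2)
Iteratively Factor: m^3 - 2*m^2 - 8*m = (m)*(m^2 - 2*m - 8) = m*(m - 4)*(m + 2)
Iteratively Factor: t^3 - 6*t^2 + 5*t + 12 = (t + 1)*(t^2 - 7*t + 12) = (t - 3)*(t + 1)*(t - 4)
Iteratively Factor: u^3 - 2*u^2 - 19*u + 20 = (u + 4)*(u^2 - 6*u + 5) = (u - 1)*(u + 4)*(u - 5)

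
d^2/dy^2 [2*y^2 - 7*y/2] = 4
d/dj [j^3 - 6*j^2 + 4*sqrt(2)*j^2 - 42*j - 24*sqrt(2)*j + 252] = 3*j^2 - 12*j + 8*sqrt(2)*j - 42 - 24*sqrt(2)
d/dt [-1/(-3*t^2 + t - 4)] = (1 - 6*t)/(3*t^2 - t + 4)^2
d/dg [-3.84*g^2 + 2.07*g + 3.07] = 2.07 - 7.68*g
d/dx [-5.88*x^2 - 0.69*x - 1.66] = -11.76*x - 0.69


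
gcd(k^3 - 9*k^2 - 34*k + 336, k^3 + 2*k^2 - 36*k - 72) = k + 6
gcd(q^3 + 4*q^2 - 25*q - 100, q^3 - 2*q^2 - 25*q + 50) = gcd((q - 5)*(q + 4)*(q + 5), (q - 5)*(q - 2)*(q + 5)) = q^2 - 25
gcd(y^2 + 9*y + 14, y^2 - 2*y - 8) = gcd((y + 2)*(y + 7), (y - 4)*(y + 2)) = y + 2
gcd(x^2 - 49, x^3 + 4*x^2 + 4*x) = 1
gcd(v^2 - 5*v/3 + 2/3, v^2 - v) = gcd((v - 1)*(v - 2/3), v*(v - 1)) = v - 1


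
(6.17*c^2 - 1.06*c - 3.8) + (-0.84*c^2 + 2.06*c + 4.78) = 5.33*c^2 + 1.0*c + 0.98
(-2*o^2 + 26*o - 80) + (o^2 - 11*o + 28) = -o^2 + 15*o - 52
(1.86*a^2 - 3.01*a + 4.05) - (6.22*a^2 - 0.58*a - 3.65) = -4.36*a^2 - 2.43*a + 7.7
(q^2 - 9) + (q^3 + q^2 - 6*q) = q^3 + 2*q^2 - 6*q - 9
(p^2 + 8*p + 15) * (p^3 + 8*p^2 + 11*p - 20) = p^5 + 16*p^4 + 90*p^3 + 188*p^2 + 5*p - 300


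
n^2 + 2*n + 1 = (n + 1)^2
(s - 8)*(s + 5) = s^2 - 3*s - 40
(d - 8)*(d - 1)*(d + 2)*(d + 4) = d^4 - 3*d^3 - 38*d^2 - 24*d + 64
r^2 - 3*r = r*(r - 3)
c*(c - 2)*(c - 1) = c^3 - 3*c^2 + 2*c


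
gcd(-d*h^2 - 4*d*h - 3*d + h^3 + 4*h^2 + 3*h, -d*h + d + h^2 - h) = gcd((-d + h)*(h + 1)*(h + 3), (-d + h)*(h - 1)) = d - h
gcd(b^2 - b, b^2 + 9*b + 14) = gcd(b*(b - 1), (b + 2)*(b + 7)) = 1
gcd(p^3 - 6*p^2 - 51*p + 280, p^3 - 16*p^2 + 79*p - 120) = p^2 - 13*p + 40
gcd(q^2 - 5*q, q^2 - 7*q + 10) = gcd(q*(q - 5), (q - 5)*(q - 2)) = q - 5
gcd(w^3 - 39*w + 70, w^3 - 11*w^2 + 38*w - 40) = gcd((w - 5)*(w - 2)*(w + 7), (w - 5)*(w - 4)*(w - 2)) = w^2 - 7*w + 10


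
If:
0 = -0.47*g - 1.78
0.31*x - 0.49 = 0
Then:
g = -3.79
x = 1.58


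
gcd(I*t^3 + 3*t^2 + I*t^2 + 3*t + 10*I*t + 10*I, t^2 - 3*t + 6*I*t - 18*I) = 1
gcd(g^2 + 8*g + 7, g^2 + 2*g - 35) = g + 7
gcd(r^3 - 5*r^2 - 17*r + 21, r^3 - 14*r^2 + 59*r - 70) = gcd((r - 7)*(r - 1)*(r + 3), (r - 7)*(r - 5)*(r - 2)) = r - 7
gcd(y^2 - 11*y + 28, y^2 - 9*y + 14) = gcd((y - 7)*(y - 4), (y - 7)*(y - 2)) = y - 7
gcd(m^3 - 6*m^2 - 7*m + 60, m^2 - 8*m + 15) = m - 5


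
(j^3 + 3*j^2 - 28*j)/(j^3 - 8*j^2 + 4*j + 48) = j*(j + 7)/(j^2 - 4*j - 12)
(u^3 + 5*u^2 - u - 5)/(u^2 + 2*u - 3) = (u^2 + 6*u + 5)/(u + 3)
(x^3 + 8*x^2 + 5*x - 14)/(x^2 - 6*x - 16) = (x^2 + 6*x - 7)/(x - 8)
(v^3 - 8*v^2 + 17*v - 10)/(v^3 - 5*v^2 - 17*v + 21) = (v^2 - 7*v + 10)/(v^2 - 4*v - 21)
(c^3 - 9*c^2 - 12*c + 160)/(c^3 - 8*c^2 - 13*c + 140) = (c - 8)/(c - 7)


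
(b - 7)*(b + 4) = b^2 - 3*b - 28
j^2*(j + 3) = j^3 + 3*j^2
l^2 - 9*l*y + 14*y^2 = (l - 7*y)*(l - 2*y)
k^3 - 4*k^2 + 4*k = k*(k - 2)^2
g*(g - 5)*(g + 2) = g^3 - 3*g^2 - 10*g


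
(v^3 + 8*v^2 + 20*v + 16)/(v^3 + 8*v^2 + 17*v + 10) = (v^2 + 6*v + 8)/(v^2 + 6*v + 5)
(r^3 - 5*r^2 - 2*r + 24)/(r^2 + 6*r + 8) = (r^2 - 7*r + 12)/(r + 4)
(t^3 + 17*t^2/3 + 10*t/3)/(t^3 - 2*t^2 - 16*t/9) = 3*(t + 5)/(3*t - 8)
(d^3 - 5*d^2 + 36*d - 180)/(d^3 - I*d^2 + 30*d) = (d^2 + d*(-5 + 6*I) - 30*I)/(d*(d + 5*I))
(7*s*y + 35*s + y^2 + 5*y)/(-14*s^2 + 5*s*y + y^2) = (y + 5)/(-2*s + y)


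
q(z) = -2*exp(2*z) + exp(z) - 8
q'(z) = -4*exp(2*z) + exp(z)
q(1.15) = -24.79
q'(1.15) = -36.74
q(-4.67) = -7.99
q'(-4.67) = 0.01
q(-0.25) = -8.43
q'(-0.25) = -1.65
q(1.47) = -41.48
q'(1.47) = -71.31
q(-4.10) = -7.98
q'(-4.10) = 0.02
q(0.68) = -13.82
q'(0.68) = -13.61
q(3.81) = -4039.97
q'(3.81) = -8109.10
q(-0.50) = -8.13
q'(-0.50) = -0.86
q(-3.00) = -7.96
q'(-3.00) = 0.04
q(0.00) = -9.00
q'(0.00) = -3.00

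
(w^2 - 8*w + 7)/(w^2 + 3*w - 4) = (w - 7)/(w + 4)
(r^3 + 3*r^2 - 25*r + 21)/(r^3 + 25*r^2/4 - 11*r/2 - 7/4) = 4*(r - 3)/(4*r + 1)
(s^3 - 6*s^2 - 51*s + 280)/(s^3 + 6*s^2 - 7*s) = (s^2 - 13*s + 40)/(s*(s - 1))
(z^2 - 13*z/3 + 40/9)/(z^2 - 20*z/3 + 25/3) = (z - 8/3)/(z - 5)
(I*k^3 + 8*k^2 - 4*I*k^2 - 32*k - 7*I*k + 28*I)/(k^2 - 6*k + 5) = (I*k^3 + 4*k^2*(2 - I) - k*(32 + 7*I) + 28*I)/(k^2 - 6*k + 5)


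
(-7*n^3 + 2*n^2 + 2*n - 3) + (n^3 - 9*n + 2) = -6*n^3 + 2*n^2 - 7*n - 1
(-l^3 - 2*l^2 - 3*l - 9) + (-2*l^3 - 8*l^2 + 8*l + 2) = -3*l^3 - 10*l^2 + 5*l - 7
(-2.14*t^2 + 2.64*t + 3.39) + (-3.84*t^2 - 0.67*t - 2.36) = -5.98*t^2 + 1.97*t + 1.03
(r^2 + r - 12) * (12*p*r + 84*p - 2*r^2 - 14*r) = 12*p*r^3 + 96*p*r^2 - 60*p*r - 1008*p - 2*r^4 - 16*r^3 + 10*r^2 + 168*r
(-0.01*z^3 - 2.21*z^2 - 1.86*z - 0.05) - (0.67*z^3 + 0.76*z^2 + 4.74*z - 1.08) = -0.68*z^3 - 2.97*z^2 - 6.6*z + 1.03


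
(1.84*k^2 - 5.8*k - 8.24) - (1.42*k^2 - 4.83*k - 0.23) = 0.42*k^2 - 0.97*k - 8.01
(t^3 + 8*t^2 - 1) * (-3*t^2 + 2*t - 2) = -3*t^5 - 22*t^4 + 14*t^3 - 13*t^2 - 2*t + 2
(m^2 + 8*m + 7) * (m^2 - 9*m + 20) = m^4 - m^3 - 45*m^2 + 97*m + 140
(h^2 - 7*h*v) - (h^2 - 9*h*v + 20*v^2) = 2*h*v - 20*v^2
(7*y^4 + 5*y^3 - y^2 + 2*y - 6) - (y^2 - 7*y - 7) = 7*y^4 + 5*y^3 - 2*y^2 + 9*y + 1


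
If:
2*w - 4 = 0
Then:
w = 2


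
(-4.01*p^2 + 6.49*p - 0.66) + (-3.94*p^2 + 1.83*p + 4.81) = -7.95*p^2 + 8.32*p + 4.15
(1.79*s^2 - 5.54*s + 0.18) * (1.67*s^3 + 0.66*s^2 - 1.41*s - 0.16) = 2.9893*s^5 - 8.0704*s^4 - 5.8797*s^3 + 7.6438*s^2 + 0.6326*s - 0.0288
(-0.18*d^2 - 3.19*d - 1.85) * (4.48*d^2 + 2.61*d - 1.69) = -0.8064*d^4 - 14.761*d^3 - 16.3097*d^2 + 0.5626*d + 3.1265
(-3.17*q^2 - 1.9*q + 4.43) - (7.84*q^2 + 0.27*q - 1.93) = -11.01*q^2 - 2.17*q + 6.36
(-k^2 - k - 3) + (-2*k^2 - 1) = -3*k^2 - k - 4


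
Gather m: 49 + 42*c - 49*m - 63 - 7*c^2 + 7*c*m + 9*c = -7*c^2 + 51*c + m*(7*c - 49) - 14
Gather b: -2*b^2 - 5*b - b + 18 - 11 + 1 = -2*b^2 - 6*b + 8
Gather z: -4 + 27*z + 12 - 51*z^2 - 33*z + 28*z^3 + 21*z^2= 28*z^3 - 30*z^2 - 6*z + 8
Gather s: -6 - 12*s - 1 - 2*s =-14*s - 7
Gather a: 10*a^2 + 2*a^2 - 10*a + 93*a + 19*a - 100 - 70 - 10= 12*a^2 + 102*a - 180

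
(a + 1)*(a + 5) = a^2 + 6*a + 5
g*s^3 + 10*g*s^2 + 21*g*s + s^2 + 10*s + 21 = (s + 3)*(s + 7)*(g*s + 1)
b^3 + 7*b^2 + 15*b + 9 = (b + 1)*(b + 3)^2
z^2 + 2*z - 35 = (z - 5)*(z + 7)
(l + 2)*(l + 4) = l^2 + 6*l + 8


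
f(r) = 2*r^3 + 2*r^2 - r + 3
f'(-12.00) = 815.00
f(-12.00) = -3153.00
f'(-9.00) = 449.00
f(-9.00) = -1284.00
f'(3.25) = 75.38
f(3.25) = 89.53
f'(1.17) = 11.89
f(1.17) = 7.77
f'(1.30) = 14.34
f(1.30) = 9.47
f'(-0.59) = -1.27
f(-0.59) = 3.88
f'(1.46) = 17.63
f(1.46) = 12.03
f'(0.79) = 5.90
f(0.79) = 4.44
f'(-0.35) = -1.66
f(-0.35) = 3.51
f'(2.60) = 49.96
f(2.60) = 49.07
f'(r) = 6*r^2 + 4*r - 1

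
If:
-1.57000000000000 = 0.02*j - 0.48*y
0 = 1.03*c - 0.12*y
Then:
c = 0.116504854368932*y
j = 24.0*y - 78.5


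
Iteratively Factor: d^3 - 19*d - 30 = (d - 5)*(d^2 + 5*d + 6) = (d - 5)*(d + 3)*(d + 2)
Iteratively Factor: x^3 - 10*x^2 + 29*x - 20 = (x - 4)*(x^2 - 6*x + 5) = (x - 4)*(x - 1)*(x - 5)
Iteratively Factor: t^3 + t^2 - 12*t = (t - 3)*(t^2 + 4*t) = t*(t - 3)*(t + 4)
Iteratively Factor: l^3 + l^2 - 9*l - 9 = (l + 1)*(l^2 - 9) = (l + 1)*(l + 3)*(l - 3)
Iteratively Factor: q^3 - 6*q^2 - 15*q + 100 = (q + 4)*(q^2 - 10*q + 25) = (q - 5)*(q + 4)*(q - 5)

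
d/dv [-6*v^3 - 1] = -18*v^2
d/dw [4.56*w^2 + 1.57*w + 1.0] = 9.12*w + 1.57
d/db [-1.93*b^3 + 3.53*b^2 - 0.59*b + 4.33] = -5.79*b^2 + 7.06*b - 0.59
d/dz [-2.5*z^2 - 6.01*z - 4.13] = -5.0*z - 6.01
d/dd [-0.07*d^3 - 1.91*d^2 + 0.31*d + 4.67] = -0.21*d^2 - 3.82*d + 0.31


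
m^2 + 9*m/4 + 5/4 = (m + 1)*(m + 5/4)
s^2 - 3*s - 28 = (s - 7)*(s + 4)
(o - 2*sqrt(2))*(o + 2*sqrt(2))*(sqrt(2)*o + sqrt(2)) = sqrt(2)*o^3 + sqrt(2)*o^2 - 8*sqrt(2)*o - 8*sqrt(2)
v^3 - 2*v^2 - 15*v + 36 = (v - 3)^2*(v + 4)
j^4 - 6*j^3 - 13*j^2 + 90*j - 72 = (j - 6)*(j - 3)*(j - 1)*(j + 4)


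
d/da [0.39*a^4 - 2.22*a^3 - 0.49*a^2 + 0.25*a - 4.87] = 1.56*a^3 - 6.66*a^2 - 0.98*a + 0.25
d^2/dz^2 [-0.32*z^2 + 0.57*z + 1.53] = -0.640000000000000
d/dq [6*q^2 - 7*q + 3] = 12*q - 7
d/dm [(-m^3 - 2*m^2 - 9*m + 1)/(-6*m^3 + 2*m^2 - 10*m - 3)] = (-14*m^4 - 88*m^3 + 65*m^2 + 8*m + 37)/(36*m^6 - 24*m^5 + 124*m^4 - 4*m^3 + 88*m^2 + 60*m + 9)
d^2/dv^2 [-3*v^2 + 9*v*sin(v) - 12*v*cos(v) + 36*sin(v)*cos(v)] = -9*v*sin(v) + 12*v*cos(v) + 24*sin(v) - 72*sin(2*v) + 18*cos(v) - 6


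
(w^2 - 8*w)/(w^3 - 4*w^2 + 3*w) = (w - 8)/(w^2 - 4*w + 3)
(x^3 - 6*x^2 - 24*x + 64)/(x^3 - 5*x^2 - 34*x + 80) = (x + 4)/(x + 5)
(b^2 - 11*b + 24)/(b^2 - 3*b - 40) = (b - 3)/(b + 5)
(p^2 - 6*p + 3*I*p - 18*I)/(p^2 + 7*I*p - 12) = (p - 6)/(p + 4*I)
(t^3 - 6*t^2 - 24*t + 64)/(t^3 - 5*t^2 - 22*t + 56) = (t - 8)/(t - 7)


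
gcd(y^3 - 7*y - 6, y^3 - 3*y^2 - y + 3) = y^2 - 2*y - 3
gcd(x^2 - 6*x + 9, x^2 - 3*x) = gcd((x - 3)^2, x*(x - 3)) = x - 3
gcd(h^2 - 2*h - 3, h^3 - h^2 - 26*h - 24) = h + 1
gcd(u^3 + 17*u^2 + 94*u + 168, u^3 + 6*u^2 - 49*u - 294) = u^2 + 13*u + 42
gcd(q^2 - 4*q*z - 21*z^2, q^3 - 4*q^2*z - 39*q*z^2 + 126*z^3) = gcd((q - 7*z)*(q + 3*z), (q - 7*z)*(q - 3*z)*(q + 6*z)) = -q + 7*z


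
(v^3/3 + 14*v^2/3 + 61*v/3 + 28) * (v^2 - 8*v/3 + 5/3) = v^5/3 + 34*v^4/9 + 76*v^3/9 - 166*v^2/9 - 367*v/9 + 140/3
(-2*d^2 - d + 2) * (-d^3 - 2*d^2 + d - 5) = 2*d^5 + 5*d^4 - 2*d^3 + 5*d^2 + 7*d - 10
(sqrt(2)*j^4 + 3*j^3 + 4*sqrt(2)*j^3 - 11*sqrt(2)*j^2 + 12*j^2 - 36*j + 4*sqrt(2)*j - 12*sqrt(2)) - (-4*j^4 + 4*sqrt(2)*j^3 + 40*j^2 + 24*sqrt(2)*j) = sqrt(2)*j^4 + 4*j^4 + 3*j^3 - 28*j^2 - 11*sqrt(2)*j^2 - 36*j - 20*sqrt(2)*j - 12*sqrt(2)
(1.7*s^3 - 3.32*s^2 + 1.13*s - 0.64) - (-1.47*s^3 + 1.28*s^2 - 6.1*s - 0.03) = 3.17*s^3 - 4.6*s^2 + 7.23*s - 0.61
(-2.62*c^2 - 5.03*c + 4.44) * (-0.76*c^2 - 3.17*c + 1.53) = 1.9912*c^4 + 12.1282*c^3 + 8.5621*c^2 - 21.7707*c + 6.7932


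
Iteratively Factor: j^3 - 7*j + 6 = (j - 1)*(j^2 + j - 6) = (j - 2)*(j - 1)*(j + 3)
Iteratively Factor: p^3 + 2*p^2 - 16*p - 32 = (p + 4)*(p^2 - 2*p - 8) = (p + 2)*(p + 4)*(p - 4)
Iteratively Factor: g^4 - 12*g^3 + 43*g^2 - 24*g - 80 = (g + 1)*(g^3 - 13*g^2 + 56*g - 80) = (g - 4)*(g + 1)*(g^2 - 9*g + 20) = (g - 5)*(g - 4)*(g + 1)*(g - 4)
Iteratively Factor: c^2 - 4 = (c + 2)*(c - 2)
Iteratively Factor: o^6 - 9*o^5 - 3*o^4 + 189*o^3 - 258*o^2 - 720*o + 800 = (o - 4)*(o^5 - 5*o^4 - 23*o^3 + 97*o^2 + 130*o - 200) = (o - 4)*(o - 1)*(o^4 - 4*o^3 - 27*o^2 + 70*o + 200) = (o - 5)*(o - 4)*(o - 1)*(o^3 + o^2 - 22*o - 40) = (o - 5)^2*(o - 4)*(o - 1)*(o^2 + 6*o + 8) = (o - 5)^2*(o - 4)*(o - 1)*(o + 2)*(o + 4)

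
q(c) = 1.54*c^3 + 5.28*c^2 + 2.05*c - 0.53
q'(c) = 4.62*c^2 + 10.56*c + 2.05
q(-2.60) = 2.77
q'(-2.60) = 5.83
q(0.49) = 1.92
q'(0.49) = 8.33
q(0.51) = 2.09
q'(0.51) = 8.64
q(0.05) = -0.41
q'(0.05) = 2.59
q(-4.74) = -55.62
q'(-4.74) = 55.80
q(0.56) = 2.54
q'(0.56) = 9.41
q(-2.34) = 3.85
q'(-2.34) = 2.64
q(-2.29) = 3.97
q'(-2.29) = 2.10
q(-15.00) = -4040.78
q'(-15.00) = 883.15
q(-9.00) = -713.96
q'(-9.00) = 281.23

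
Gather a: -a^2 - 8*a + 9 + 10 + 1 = -a^2 - 8*a + 20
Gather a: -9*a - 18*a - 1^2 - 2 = -27*a - 3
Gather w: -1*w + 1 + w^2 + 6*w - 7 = w^2 + 5*w - 6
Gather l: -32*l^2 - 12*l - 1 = -32*l^2 - 12*l - 1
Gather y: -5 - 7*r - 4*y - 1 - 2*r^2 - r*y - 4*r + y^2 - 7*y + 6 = -2*r^2 - 11*r + y^2 + y*(-r - 11)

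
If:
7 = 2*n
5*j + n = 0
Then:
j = -7/10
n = 7/2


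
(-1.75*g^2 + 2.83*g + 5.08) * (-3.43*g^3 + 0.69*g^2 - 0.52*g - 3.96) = 6.0025*g^5 - 10.9144*g^4 - 14.5617*g^3 + 8.9636*g^2 - 13.8484*g - 20.1168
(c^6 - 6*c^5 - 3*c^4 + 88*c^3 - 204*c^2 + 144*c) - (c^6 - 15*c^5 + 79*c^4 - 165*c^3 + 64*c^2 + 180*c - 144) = 9*c^5 - 82*c^4 + 253*c^3 - 268*c^2 - 36*c + 144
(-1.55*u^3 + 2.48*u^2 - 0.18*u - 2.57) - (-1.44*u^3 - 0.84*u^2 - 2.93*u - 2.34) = -0.11*u^3 + 3.32*u^2 + 2.75*u - 0.23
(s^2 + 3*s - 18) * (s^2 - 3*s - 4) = s^4 - 31*s^2 + 42*s + 72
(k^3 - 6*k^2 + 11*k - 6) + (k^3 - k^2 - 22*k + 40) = 2*k^3 - 7*k^2 - 11*k + 34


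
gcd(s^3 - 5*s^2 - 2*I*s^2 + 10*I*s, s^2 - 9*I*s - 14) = s - 2*I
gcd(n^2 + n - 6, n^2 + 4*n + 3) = n + 3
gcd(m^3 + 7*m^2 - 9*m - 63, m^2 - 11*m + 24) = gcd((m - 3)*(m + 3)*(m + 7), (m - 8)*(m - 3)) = m - 3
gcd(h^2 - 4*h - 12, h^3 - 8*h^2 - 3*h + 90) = h - 6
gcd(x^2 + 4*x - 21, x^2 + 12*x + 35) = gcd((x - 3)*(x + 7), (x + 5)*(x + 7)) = x + 7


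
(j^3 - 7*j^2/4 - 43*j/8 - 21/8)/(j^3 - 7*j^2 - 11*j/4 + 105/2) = (4*j^2 + 7*j + 3)/(2*(2*j^2 - 7*j - 30))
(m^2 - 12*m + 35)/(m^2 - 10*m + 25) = (m - 7)/(m - 5)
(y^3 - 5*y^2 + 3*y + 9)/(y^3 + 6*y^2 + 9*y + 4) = (y^2 - 6*y + 9)/(y^2 + 5*y + 4)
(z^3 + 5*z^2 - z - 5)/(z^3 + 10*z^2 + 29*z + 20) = (z - 1)/(z + 4)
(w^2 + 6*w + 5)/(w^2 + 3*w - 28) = (w^2 + 6*w + 5)/(w^2 + 3*w - 28)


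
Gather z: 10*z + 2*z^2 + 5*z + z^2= 3*z^2 + 15*z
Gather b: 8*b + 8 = 8*b + 8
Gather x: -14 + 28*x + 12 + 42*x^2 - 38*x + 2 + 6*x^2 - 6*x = 48*x^2 - 16*x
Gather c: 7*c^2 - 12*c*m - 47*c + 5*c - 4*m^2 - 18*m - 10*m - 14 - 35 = 7*c^2 + c*(-12*m - 42) - 4*m^2 - 28*m - 49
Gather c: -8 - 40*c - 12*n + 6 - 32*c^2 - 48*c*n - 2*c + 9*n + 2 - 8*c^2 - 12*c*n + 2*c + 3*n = -40*c^2 + c*(-60*n - 40)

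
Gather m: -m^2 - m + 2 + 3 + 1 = -m^2 - m + 6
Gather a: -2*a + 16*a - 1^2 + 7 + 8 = 14*a + 14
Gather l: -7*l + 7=7 - 7*l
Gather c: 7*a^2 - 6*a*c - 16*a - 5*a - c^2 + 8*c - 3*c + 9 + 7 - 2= 7*a^2 - 21*a - c^2 + c*(5 - 6*a) + 14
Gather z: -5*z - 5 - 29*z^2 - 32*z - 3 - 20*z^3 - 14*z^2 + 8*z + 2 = -20*z^3 - 43*z^2 - 29*z - 6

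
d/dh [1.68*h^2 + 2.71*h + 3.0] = 3.36*h + 2.71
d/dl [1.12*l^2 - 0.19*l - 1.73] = 2.24*l - 0.19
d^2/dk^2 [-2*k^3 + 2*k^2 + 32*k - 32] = 4 - 12*k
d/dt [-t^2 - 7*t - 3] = -2*t - 7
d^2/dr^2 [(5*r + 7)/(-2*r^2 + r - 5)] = 2*(-(4*r - 1)^2*(5*r + 7) + 3*(10*r + 3)*(2*r^2 - r + 5))/(2*r^2 - r + 5)^3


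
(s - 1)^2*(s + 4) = s^3 + 2*s^2 - 7*s + 4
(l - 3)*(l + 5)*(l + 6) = l^3 + 8*l^2 - 3*l - 90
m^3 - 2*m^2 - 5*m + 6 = (m - 3)*(m - 1)*(m + 2)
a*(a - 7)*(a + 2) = a^3 - 5*a^2 - 14*a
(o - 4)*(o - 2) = o^2 - 6*o + 8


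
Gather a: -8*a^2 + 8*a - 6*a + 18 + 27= -8*a^2 + 2*a + 45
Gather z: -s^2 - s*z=-s^2 - s*z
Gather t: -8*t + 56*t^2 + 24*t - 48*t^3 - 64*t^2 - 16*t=-48*t^3 - 8*t^2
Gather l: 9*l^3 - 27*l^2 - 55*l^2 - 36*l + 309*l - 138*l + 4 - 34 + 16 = 9*l^3 - 82*l^2 + 135*l - 14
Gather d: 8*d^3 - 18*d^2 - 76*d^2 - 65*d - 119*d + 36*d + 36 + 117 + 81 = 8*d^3 - 94*d^2 - 148*d + 234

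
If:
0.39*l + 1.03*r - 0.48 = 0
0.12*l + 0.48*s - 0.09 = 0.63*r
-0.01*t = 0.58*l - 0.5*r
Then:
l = 0.302877334679455 - 0.0129984856133266*t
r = 0.00492175668854114*t + 0.351337708228168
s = 0.0097094270570419*t + 0.572911408379606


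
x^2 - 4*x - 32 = (x - 8)*(x + 4)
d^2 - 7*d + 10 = (d - 5)*(d - 2)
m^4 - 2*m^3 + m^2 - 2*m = m*(m - 2)*(m - I)*(m + I)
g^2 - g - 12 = (g - 4)*(g + 3)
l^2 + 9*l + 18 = (l + 3)*(l + 6)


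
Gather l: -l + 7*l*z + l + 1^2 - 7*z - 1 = 7*l*z - 7*z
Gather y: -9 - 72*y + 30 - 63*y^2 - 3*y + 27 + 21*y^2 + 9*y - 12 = -42*y^2 - 66*y + 36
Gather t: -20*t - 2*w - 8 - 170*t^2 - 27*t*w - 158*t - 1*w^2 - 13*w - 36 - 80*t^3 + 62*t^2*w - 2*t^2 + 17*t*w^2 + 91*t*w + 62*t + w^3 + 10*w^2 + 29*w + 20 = -80*t^3 + t^2*(62*w - 172) + t*(17*w^2 + 64*w - 116) + w^3 + 9*w^2 + 14*w - 24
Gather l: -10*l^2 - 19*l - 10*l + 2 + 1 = -10*l^2 - 29*l + 3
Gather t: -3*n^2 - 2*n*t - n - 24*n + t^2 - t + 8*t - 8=-3*n^2 - 25*n + t^2 + t*(7 - 2*n) - 8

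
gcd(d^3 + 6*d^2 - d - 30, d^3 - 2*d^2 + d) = 1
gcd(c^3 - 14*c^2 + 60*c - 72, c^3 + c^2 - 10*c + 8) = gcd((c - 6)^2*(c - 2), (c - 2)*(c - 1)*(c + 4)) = c - 2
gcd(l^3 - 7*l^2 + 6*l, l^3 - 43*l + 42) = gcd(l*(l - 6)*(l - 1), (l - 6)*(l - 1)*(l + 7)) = l^2 - 7*l + 6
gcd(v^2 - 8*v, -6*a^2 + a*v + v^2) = 1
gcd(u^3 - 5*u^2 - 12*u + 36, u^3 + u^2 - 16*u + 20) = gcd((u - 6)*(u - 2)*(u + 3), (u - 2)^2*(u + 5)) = u - 2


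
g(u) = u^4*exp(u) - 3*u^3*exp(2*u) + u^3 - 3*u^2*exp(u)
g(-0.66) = -0.63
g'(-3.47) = 35.10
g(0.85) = -13.32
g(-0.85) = -0.98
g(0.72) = -7.00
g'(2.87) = -65031.51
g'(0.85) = -63.63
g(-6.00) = -213.05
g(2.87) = -21276.17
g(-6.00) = -213.05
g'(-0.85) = 2.08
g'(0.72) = -36.04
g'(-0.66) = 1.60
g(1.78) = -586.13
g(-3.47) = -38.27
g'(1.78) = -2109.46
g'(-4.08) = 49.67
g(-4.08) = -64.02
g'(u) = u^4*exp(u) - 6*u^3*exp(2*u) + 4*u^3*exp(u) - 9*u^2*exp(2*u) - 3*u^2*exp(u) + 3*u^2 - 6*u*exp(u)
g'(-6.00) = 108.90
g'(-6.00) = 108.90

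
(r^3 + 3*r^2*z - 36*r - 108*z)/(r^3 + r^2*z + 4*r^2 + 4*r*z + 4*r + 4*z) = (r^3 + 3*r^2*z - 36*r - 108*z)/(r^3 + r^2*z + 4*r^2 + 4*r*z + 4*r + 4*z)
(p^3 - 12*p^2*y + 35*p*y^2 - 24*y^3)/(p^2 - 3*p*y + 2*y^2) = (-p^2 + 11*p*y - 24*y^2)/(-p + 2*y)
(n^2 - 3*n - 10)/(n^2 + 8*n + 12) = (n - 5)/(n + 6)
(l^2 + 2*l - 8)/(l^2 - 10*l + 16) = (l + 4)/(l - 8)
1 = 1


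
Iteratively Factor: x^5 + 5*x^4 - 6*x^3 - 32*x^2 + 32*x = (x - 2)*(x^4 + 7*x^3 + 8*x^2 - 16*x) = (x - 2)*(x + 4)*(x^3 + 3*x^2 - 4*x) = (x - 2)*(x - 1)*(x + 4)*(x^2 + 4*x) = (x - 2)*(x - 1)*(x + 4)^2*(x)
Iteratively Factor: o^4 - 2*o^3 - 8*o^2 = (o + 2)*(o^3 - 4*o^2) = (o - 4)*(o + 2)*(o^2) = o*(o - 4)*(o + 2)*(o)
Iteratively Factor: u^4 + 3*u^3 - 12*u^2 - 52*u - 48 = (u + 2)*(u^3 + u^2 - 14*u - 24) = (u - 4)*(u + 2)*(u^2 + 5*u + 6) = (u - 4)*(u + 2)*(u + 3)*(u + 2)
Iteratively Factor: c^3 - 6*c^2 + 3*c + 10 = (c + 1)*(c^2 - 7*c + 10) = (c - 5)*(c + 1)*(c - 2)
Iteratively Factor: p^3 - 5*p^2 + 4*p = (p)*(p^2 - 5*p + 4) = p*(p - 4)*(p - 1)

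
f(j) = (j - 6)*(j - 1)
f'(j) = 2*j - 7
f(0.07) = 5.51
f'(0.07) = -6.86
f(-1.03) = 14.27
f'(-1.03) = -9.06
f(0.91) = 0.46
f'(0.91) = -5.18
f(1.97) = -3.91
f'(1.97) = -3.06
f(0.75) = 1.31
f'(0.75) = -5.50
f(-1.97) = 23.67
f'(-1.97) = -10.94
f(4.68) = -4.86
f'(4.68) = 2.36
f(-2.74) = 32.69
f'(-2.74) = -12.48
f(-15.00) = 336.00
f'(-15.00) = -37.00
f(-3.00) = 36.00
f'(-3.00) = -13.00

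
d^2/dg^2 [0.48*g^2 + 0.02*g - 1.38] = 0.960000000000000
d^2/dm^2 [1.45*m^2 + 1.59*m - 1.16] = 2.90000000000000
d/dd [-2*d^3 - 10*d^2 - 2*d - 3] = -6*d^2 - 20*d - 2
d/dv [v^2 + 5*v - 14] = 2*v + 5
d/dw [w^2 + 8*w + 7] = 2*w + 8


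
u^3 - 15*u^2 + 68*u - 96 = (u - 8)*(u - 4)*(u - 3)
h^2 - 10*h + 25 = (h - 5)^2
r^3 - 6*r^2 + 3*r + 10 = (r - 5)*(r - 2)*(r + 1)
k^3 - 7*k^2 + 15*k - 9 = (k - 3)^2*(k - 1)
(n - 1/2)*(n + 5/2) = n^2 + 2*n - 5/4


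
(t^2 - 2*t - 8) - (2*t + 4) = t^2 - 4*t - 12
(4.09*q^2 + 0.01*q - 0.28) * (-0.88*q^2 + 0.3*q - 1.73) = -3.5992*q^4 + 1.2182*q^3 - 6.8263*q^2 - 0.1013*q + 0.4844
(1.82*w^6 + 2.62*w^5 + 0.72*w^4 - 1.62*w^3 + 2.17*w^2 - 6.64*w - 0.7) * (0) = 0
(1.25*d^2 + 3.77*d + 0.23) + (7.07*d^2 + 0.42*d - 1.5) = 8.32*d^2 + 4.19*d - 1.27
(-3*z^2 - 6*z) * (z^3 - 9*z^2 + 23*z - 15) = -3*z^5 + 21*z^4 - 15*z^3 - 93*z^2 + 90*z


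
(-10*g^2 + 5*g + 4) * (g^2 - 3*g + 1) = -10*g^4 + 35*g^3 - 21*g^2 - 7*g + 4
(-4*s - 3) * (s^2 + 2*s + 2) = -4*s^3 - 11*s^2 - 14*s - 6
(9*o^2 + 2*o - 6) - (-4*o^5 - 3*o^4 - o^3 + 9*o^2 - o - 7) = 4*o^5 + 3*o^4 + o^3 + 3*o + 1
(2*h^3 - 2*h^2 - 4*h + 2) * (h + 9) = 2*h^4 + 16*h^3 - 22*h^2 - 34*h + 18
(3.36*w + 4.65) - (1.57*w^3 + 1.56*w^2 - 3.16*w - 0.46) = -1.57*w^3 - 1.56*w^2 + 6.52*w + 5.11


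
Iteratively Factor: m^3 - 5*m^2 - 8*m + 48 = (m - 4)*(m^2 - m - 12) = (m - 4)^2*(m + 3)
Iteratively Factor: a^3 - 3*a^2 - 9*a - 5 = (a + 1)*(a^2 - 4*a - 5) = (a - 5)*(a + 1)*(a + 1)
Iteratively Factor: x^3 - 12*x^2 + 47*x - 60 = (x - 4)*(x^2 - 8*x + 15) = (x - 5)*(x - 4)*(x - 3)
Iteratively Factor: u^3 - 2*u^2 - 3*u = (u + 1)*(u^2 - 3*u) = u*(u + 1)*(u - 3)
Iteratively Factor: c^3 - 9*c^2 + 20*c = (c - 5)*(c^2 - 4*c) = (c - 5)*(c - 4)*(c)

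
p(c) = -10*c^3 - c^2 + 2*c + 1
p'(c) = -30*c^2 - 2*c + 2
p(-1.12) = 11.55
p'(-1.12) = -33.39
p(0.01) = 1.02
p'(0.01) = 1.98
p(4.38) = -849.70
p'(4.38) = -582.29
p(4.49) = -915.37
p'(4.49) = -611.78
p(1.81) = -57.95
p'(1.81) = -99.90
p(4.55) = -952.57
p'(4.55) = -628.18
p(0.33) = 1.19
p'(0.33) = -1.93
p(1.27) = -18.56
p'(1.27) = -48.93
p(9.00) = -7352.00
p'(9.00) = -2446.00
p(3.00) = -272.00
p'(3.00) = -274.00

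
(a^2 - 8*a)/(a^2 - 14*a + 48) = a/(a - 6)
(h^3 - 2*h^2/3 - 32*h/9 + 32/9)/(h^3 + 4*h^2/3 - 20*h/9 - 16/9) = (3*h - 4)/(3*h + 2)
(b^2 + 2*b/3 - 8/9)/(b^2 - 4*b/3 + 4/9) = (3*b + 4)/(3*b - 2)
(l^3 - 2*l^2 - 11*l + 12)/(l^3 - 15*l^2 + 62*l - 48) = (l^2 - l - 12)/(l^2 - 14*l + 48)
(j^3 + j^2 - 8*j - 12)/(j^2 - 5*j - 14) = (j^2 - j - 6)/(j - 7)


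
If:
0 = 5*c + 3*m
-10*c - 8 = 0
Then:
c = -4/5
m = 4/3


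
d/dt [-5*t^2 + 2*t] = 2 - 10*t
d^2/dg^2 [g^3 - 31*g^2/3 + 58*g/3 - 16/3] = 6*g - 62/3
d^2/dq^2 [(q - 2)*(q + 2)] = 2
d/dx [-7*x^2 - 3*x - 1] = -14*x - 3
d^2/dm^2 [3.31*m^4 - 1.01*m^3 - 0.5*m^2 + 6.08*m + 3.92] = 39.72*m^2 - 6.06*m - 1.0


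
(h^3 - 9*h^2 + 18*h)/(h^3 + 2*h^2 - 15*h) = (h - 6)/(h + 5)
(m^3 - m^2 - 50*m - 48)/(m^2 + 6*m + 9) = (m^3 - m^2 - 50*m - 48)/(m^2 + 6*m + 9)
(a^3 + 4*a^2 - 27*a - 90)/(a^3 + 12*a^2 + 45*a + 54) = (a - 5)/(a + 3)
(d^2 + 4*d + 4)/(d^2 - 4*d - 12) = (d + 2)/(d - 6)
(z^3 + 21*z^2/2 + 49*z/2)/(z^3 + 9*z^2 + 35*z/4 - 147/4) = 2*z/(2*z - 3)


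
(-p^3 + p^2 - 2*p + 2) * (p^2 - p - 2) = -p^5 + 2*p^4 - p^3 + 2*p^2 + 2*p - 4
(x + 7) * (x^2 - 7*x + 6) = x^3 - 43*x + 42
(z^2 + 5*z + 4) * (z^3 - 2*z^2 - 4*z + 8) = z^5 + 3*z^4 - 10*z^3 - 20*z^2 + 24*z + 32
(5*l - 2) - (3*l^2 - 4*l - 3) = -3*l^2 + 9*l + 1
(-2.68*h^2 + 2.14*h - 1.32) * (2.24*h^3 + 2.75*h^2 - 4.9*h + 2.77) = -6.0032*h^5 - 2.5764*h^4 + 16.0602*h^3 - 21.5396*h^2 + 12.3958*h - 3.6564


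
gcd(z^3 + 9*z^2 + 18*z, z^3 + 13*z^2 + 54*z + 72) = z^2 + 9*z + 18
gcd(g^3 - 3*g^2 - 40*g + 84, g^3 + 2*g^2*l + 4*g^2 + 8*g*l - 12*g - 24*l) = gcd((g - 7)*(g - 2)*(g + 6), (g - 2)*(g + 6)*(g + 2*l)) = g^2 + 4*g - 12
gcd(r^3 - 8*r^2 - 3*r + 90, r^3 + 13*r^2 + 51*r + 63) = r + 3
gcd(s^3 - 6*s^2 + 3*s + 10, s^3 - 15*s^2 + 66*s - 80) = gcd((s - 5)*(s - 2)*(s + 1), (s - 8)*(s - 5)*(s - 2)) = s^2 - 7*s + 10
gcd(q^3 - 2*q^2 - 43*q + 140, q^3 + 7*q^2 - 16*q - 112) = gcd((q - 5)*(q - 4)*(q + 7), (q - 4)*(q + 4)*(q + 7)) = q^2 + 3*q - 28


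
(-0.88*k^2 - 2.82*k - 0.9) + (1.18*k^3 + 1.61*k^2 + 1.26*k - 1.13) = 1.18*k^3 + 0.73*k^2 - 1.56*k - 2.03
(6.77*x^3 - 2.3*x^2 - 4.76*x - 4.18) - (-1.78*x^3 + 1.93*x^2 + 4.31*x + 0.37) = 8.55*x^3 - 4.23*x^2 - 9.07*x - 4.55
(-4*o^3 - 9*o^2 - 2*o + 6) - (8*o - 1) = -4*o^3 - 9*o^2 - 10*o + 7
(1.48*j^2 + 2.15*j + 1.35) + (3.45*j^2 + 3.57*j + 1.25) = 4.93*j^2 + 5.72*j + 2.6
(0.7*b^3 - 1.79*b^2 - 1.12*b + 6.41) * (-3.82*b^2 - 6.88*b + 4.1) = -2.674*b^5 + 2.0218*b^4 + 19.4636*b^3 - 24.1196*b^2 - 48.6928*b + 26.281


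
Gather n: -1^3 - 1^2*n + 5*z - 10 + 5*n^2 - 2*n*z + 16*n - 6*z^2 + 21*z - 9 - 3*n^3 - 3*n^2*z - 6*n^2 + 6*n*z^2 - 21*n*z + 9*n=-3*n^3 + n^2*(-3*z - 1) + n*(6*z^2 - 23*z + 24) - 6*z^2 + 26*z - 20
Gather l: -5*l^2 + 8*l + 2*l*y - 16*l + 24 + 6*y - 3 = -5*l^2 + l*(2*y - 8) + 6*y + 21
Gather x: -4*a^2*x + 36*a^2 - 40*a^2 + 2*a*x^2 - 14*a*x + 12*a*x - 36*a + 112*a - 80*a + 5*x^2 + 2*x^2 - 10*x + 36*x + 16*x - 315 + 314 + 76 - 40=-4*a^2 - 4*a + x^2*(2*a + 7) + x*(-4*a^2 - 2*a + 42) + 35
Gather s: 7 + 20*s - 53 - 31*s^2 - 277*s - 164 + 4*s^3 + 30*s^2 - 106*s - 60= 4*s^3 - s^2 - 363*s - 270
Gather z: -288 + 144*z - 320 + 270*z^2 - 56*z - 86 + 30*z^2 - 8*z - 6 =300*z^2 + 80*z - 700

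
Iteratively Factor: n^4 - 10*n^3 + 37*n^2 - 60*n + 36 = (n - 3)*(n^3 - 7*n^2 + 16*n - 12) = (n - 3)^2*(n^2 - 4*n + 4) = (n - 3)^2*(n - 2)*(n - 2)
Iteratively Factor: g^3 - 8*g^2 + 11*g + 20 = (g - 4)*(g^2 - 4*g - 5) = (g - 4)*(g + 1)*(g - 5)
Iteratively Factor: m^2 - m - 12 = (m - 4)*(m + 3)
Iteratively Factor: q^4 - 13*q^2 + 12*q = (q)*(q^3 - 13*q + 12) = q*(q - 1)*(q^2 + q - 12) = q*(q - 1)*(q + 4)*(q - 3)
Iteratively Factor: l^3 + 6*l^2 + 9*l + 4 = (l + 1)*(l^2 + 5*l + 4) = (l + 1)*(l + 4)*(l + 1)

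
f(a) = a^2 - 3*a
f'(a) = 2*a - 3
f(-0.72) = 2.68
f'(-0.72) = -4.44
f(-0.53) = 1.87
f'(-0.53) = -4.06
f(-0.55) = 1.95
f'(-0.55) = -4.10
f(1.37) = -2.23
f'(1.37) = -0.26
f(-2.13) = 10.93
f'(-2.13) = -7.26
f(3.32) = 1.06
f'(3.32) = 3.64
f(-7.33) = 75.72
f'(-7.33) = -17.66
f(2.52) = -1.21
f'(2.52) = 2.04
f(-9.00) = 108.00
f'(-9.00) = -21.00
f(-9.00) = 108.00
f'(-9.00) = -21.00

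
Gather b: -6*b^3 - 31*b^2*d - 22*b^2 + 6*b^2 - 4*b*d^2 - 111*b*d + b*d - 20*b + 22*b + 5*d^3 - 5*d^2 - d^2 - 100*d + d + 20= -6*b^3 + b^2*(-31*d - 16) + b*(-4*d^2 - 110*d + 2) + 5*d^3 - 6*d^2 - 99*d + 20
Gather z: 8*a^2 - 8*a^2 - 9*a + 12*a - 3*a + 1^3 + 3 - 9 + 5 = 0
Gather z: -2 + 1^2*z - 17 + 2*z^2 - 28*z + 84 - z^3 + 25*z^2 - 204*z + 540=-z^3 + 27*z^2 - 231*z + 605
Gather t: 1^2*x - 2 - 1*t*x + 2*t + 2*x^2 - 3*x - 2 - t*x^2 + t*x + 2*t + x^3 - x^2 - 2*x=t*(4 - x^2) + x^3 + x^2 - 4*x - 4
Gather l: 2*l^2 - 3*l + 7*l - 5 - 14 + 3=2*l^2 + 4*l - 16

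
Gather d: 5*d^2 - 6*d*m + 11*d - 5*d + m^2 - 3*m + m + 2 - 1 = 5*d^2 + d*(6 - 6*m) + m^2 - 2*m + 1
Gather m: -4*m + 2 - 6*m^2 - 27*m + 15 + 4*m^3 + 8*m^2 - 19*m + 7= 4*m^3 + 2*m^2 - 50*m + 24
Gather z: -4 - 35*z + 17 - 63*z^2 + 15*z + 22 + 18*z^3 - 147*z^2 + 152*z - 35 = 18*z^3 - 210*z^2 + 132*z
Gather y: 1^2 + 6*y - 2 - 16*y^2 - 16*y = -16*y^2 - 10*y - 1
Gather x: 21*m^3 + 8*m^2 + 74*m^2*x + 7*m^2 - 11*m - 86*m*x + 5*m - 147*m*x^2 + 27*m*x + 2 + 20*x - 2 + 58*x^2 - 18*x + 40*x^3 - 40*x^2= 21*m^3 + 15*m^2 - 6*m + 40*x^3 + x^2*(18 - 147*m) + x*(74*m^2 - 59*m + 2)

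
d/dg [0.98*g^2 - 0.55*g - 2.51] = 1.96*g - 0.55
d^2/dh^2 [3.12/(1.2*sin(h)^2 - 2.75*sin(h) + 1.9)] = (-17.9712*sin(h)^4 + 30.888*sin(h)^3 + 31.8162*sin(h)^2 - 78.078*sin(h) + 32.9628)/(1.2*sin(h)^2 - 2.75*sin(h) + 1.9)^3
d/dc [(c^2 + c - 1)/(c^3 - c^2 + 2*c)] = (-c^4 - 2*c^3 + 6*c^2 - 2*c + 2)/(c^2*(c^4 - 2*c^3 + 5*c^2 - 4*c + 4))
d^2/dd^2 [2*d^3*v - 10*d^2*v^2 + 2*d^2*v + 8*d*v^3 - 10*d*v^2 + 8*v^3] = 4*v*(3*d - 5*v + 1)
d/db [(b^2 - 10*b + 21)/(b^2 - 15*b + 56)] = -5/(b^2 - 16*b + 64)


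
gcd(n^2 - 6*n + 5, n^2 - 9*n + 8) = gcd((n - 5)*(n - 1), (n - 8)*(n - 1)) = n - 1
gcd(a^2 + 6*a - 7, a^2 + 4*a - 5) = a - 1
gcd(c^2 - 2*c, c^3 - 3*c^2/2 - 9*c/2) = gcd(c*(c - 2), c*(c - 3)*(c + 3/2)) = c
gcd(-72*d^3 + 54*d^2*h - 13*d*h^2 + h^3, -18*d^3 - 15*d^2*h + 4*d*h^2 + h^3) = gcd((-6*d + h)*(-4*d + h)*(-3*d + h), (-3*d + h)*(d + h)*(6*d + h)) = 3*d - h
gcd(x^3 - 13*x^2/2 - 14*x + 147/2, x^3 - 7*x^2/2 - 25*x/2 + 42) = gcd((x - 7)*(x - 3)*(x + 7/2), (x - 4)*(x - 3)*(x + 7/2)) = x^2 + x/2 - 21/2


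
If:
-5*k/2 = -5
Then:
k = 2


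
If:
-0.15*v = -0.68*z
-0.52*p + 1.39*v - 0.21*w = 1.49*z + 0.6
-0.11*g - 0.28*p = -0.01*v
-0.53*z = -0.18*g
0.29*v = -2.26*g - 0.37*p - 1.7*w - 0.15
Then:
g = 0.27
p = -0.09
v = 0.42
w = -0.50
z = 0.09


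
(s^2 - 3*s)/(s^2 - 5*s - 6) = s*(3 - s)/(-s^2 + 5*s + 6)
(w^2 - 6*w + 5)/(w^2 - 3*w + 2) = (w - 5)/(w - 2)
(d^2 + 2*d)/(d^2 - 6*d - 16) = d/(d - 8)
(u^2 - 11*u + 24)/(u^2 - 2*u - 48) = (u - 3)/(u + 6)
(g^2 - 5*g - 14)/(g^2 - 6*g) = (g^2 - 5*g - 14)/(g*(g - 6))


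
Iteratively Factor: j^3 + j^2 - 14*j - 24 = (j + 3)*(j^2 - 2*j - 8) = (j - 4)*(j + 3)*(j + 2)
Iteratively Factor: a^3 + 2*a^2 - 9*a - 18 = (a + 3)*(a^2 - a - 6) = (a - 3)*(a + 3)*(a + 2)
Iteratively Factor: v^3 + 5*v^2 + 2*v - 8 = (v + 4)*(v^2 + v - 2) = (v - 1)*(v + 4)*(v + 2)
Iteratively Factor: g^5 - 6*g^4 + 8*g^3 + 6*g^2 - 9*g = (g + 1)*(g^4 - 7*g^3 + 15*g^2 - 9*g) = (g - 1)*(g + 1)*(g^3 - 6*g^2 + 9*g) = g*(g - 1)*(g + 1)*(g^2 - 6*g + 9) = g*(g - 3)*(g - 1)*(g + 1)*(g - 3)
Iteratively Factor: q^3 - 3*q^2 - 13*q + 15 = (q - 1)*(q^2 - 2*q - 15) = (q - 5)*(q - 1)*(q + 3)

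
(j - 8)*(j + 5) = j^2 - 3*j - 40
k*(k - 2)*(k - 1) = k^3 - 3*k^2 + 2*k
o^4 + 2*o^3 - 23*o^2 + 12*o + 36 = (o - 3)*(o - 2)*(o + 1)*(o + 6)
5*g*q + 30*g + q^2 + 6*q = (5*g + q)*(q + 6)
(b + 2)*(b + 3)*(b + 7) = b^3 + 12*b^2 + 41*b + 42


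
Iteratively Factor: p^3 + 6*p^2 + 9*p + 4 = (p + 4)*(p^2 + 2*p + 1) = (p + 1)*(p + 4)*(p + 1)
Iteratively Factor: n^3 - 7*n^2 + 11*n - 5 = (n - 1)*(n^2 - 6*n + 5) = (n - 1)^2*(n - 5)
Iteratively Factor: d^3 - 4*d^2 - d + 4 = (d - 1)*(d^2 - 3*d - 4) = (d - 1)*(d + 1)*(d - 4)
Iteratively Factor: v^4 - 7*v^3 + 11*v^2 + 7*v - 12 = (v - 4)*(v^3 - 3*v^2 - v + 3) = (v - 4)*(v - 1)*(v^2 - 2*v - 3) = (v - 4)*(v - 3)*(v - 1)*(v + 1)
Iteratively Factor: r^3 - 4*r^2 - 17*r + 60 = (r - 5)*(r^2 + r - 12) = (r - 5)*(r - 3)*(r + 4)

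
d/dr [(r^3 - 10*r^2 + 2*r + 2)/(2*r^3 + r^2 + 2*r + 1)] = (21*r^4 - 4*r^3 - 31*r^2 - 24*r - 2)/(4*r^6 + 4*r^5 + 9*r^4 + 8*r^3 + 6*r^2 + 4*r + 1)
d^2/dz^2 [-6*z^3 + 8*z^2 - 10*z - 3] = 16 - 36*z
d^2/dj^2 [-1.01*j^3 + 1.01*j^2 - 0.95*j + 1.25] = 2.02 - 6.06*j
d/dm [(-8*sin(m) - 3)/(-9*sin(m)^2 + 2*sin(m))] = 6*(-12*cos(m) - 9/tan(m) + cos(m)/sin(m)^2)/(9*sin(m) - 2)^2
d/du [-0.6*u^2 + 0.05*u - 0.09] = 0.05 - 1.2*u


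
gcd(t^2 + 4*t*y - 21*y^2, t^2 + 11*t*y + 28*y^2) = t + 7*y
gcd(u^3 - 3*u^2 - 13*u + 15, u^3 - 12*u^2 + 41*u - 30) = u^2 - 6*u + 5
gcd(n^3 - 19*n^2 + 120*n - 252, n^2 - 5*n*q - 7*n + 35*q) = n - 7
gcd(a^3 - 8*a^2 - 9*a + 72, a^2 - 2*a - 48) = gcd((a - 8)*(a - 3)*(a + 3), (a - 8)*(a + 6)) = a - 8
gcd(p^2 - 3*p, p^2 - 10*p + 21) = p - 3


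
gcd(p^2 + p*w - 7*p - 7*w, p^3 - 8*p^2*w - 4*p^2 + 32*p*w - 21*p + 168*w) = p - 7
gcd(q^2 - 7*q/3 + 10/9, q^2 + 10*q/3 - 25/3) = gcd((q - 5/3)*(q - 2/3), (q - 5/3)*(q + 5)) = q - 5/3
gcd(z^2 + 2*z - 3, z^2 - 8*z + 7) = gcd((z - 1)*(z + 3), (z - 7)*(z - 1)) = z - 1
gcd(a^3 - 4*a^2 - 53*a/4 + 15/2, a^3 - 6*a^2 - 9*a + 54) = a - 6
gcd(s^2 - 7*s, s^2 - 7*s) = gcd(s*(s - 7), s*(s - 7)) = s^2 - 7*s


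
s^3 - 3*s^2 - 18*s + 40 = (s - 5)*(s - 2)*(s + 4)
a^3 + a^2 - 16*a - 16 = (a - 4)*(a + 1)*(a + 4)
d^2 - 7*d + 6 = (d - 6)*(d - 1)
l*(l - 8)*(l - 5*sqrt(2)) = l^3 - 8*l^2 - 5*sqrt(2)*l^2 + 40*sqrt(2)*l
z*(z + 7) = z^2 + 7*z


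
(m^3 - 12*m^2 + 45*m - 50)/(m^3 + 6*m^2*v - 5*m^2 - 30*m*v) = (m^2 - 7*m + 10)/(m*(m + 6*v))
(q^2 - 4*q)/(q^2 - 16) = q/(q + 4)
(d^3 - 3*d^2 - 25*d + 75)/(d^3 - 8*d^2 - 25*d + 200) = (d - 3)/(d - 8)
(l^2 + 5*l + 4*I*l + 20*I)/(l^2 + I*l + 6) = (l^2 + l*(5 + 4*I) + 20*I)/(l^2 + I*l + 6)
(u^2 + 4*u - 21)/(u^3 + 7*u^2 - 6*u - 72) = (u + 7)/(u^2 + 10*u + 24)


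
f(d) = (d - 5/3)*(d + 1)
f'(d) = 2*d - 2/3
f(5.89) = 29.10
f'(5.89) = 11.11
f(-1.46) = 1.44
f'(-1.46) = -3.59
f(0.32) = -1.78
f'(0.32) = -0.03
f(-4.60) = 22.56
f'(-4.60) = -9.87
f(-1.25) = 0.73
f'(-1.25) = -3.17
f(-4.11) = 17.97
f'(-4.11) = -8.89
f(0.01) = -1.67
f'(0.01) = -0.65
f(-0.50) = -1.08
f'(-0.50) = -1.67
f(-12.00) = 150.33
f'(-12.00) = -24.67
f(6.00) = 30.33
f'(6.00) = 11.33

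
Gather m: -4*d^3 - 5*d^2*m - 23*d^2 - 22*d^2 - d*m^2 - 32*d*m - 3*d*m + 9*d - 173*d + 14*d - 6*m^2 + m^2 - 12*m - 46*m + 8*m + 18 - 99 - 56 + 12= -4*d^3 - 45*d^2 - 150*d + m^2*(-d - 5) + m*(-5*d^2 - 35*d - 50) - 125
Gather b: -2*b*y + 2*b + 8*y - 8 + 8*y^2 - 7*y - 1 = b*(2 - 2*y) + 8*y^2 + y - 9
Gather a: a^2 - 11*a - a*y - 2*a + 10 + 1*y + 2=a^2 + a*(-y - 13) + y + 12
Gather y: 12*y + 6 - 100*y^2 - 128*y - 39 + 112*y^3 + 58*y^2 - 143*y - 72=112*y^3 - 42*y^2 - 259*y - 105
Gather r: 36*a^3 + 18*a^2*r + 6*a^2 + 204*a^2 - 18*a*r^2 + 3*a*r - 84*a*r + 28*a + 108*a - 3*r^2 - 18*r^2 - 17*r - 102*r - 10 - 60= 36*a^3 + 210*a^2 + 136*a + r^2*(-18*a - 21) + r*(18*a^2 - 81*a - 119) - 70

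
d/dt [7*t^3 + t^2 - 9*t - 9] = 21*t^2 + 2*t - 9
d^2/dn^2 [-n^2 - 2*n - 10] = -2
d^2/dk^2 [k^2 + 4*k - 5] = 2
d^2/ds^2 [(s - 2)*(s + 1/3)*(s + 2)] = 6*s + 2/3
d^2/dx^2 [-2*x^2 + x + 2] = -4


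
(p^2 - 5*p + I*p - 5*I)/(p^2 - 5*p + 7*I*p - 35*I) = (p + I)/(p + 7*I)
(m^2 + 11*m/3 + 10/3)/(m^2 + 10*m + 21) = (3*m^2 + 11*m + 10)/(3*(m^2 + 10*m + 21))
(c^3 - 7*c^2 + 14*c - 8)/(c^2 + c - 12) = (c^3 - 7*c^2 + 14*c - 8)/(c^2 + c - 12)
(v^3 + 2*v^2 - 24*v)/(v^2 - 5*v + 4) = v*(v + 6)/(v - 1)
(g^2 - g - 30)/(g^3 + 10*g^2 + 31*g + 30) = (g - 6)/(g^2 + 5*g + 6)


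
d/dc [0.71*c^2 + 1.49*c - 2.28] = 1.42*c + 1.49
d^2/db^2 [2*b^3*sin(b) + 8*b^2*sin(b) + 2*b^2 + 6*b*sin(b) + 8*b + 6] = -2*b^3*sin(b) - 8*b^2*sin(b) + 12*b^2*cos(b) + 6*b*sin(b) + 32*b*cos(b) + 16*sin(b) + 12*cos(b) + 4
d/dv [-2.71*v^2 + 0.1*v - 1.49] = 0.1 - 5.42*v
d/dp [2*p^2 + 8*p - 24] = 4*p + 8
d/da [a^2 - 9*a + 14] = 2*a - 9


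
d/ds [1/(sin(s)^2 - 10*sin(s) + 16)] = 2*(5 - sin(s))*cos(s)/(sin(s)^2 - 10*sin(s) + 16)^2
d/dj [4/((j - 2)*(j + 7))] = 4*(-2*j - 5)/(j^4 + 10*j^3 - 3*j^2 - 140*j + 196)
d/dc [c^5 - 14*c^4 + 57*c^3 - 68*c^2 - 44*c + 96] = 5*c^4 - 56*c^3 + 171*c^2 - 136*c - 44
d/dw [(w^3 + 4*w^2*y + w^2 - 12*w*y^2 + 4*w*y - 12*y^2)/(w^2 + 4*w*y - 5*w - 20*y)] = (-(2*w + 4*y - 5)*(w^3 + 4*w^2*y + w^2 - 12*w*y^2 + 4*w*y - 12*y^2) + (w^2 + 4*w*y - 5*w - 20*y)*(3*w^2 + 8*w*y + 2*w - 12*y^2 + 4*y))/(w^2 + 4*w*y - 5*w - 20*y)^2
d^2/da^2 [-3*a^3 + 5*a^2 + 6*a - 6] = 10 - 18*a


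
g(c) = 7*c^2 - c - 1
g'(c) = 14*c - 1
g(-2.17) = 34.13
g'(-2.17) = -31.38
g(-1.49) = 16.03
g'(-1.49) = -21.86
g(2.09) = 27.49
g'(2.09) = 28.26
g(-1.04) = 7.61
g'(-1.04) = -15.56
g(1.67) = 16.85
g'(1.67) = 22.38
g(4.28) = 122.95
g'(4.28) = 58.92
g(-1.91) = 26.45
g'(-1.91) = -27.74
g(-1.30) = 12.13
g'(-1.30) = -19.20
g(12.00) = 995.00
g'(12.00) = 167.00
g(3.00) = 59.00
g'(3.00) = 41.00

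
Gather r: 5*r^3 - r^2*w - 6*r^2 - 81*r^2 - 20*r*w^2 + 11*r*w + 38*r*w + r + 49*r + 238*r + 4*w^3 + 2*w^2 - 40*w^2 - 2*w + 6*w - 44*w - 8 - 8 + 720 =5*r^3 + r^2*(-w - 87) + r*(-20*w^2 + 49*w + 288) + 4*w^3 - 38*w^2 - 40*w + 704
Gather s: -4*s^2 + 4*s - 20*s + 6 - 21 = -4*s^2 - 16*s - 15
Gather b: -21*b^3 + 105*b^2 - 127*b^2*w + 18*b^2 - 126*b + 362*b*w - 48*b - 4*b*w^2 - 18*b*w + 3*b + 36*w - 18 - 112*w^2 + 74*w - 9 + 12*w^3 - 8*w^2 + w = -21*b^3 + b^2*(123 - 127*w) + b*(-4*w^2 + 344*w - 171) + 12*w^3 - 120*w^2 + 111*w - 27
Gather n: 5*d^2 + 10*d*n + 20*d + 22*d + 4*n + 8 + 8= 5*d^2 + 42*d + n*(10*d + 4) + 16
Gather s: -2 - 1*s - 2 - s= -2*s - 4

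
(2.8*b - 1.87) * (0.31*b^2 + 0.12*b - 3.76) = 0.868*b^3 - 0.2437*b^2 - 10.7524*b + 7.0312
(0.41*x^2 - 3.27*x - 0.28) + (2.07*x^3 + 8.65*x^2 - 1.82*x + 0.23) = 2.07*x^3 + 9.06*x^2 - 5.09*x - 0.05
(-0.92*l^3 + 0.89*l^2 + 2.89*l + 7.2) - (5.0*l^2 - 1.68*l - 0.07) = -0.92*l^3 - 4.11*l^2 + 4.57*l + 7.27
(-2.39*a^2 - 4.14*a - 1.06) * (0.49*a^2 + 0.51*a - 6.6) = -1.1711*a^4 - 3.2475*a^3 + 13.1432*a^2 + 26.7834*a + 6.996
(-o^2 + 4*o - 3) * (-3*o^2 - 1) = 3*o^4 - 12*o^3 + 10*o^2 - 4*o + 3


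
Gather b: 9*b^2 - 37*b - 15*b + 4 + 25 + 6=9*b^2 - 52*b + 35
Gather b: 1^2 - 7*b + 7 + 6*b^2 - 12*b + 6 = 6*b^2 - 19*b + 14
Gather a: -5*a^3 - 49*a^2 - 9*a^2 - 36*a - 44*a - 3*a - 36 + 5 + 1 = -5*a^3 - 58*a^2 - 83*a - 30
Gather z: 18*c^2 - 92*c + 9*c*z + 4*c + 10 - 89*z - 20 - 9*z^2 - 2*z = 18*c^2 - 88*c - 9*z^2 + z*(9*c - 91) - 10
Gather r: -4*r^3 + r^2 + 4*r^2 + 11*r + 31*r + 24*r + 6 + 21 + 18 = -4*r^3 + 5*r^2 + 66*r + 45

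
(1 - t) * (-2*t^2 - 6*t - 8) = 2*t^3 + 4*t^2 + 2*t - 8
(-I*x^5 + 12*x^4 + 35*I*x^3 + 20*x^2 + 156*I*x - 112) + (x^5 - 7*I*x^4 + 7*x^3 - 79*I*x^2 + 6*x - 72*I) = x^5 - I*x^5 + 12*x^4 - 7*I*x^4 + 7*x^3 + 35*I*x^3 + 20*x^2 - 79*I*x^2 + 6*x + 156*I*x - 112 - 72*I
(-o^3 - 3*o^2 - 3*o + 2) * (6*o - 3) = -6*o^4 - 15*o^3 - 9*o^2 + 21*o - 6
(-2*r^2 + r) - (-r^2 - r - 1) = -r^2 + 2*r + 1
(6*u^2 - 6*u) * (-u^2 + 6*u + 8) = -6*u^4 + 42*u^3 + 12*u^2 - 48*u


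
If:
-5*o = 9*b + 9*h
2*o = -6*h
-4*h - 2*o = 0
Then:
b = 0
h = 0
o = 0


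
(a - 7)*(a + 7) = a^2 - 49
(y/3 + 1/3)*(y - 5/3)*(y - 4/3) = y^3/3 - 2*y^2/3 - 7*y/27 + 20/27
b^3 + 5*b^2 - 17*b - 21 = (b - 3)*(b + 1)*(b + 7)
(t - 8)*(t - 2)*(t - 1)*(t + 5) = t^4 - 6*t^3 - 29*t^2 + 114*t - 80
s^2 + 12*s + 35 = (s + 5)*(s + 7)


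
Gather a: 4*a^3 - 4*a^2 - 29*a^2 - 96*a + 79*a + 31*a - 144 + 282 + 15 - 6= 4*a^3 - 33*a^2 + 14*a + 147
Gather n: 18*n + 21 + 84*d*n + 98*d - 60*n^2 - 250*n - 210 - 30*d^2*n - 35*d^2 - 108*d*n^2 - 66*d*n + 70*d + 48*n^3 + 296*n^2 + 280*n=-35*d^2 + 168*d + 48*n^3 + n^2*(236 - 108*d) + n*(-30*d^2 + 18*d + 48) - 189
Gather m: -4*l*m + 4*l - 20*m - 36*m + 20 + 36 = 4*l + m*(-4*l - 56) + 56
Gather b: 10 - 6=4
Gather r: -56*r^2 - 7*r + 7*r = -56*r^2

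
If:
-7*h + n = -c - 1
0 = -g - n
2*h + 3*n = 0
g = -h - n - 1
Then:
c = -26/3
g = -2/3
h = -1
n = 2/3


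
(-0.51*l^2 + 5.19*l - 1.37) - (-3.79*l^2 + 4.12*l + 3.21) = 3.28*l^2 + 1.07*l - 4.58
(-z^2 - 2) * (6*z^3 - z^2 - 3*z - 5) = -6*z^5 + z^4 - 9*z^3 + 7*z^2 + 6*z + 10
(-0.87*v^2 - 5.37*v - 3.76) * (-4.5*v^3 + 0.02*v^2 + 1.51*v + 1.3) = 3.915*v^5 + 24.1476*v^4 + 15.4989*v^3 - 9.3149*v^2 - 12.6586*v - 4.888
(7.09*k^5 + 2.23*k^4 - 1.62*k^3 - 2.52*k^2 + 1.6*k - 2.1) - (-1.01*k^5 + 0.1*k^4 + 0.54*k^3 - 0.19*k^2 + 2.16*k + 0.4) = 8.1*k^5 + 2.13*k^4 - 2.16*k^3 - 2.33*k^2 - 0.56*k - 2.5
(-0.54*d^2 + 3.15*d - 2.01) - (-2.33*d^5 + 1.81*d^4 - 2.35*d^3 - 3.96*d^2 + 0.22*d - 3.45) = 2.33*d^5 - 1.81*d^4 + 2.35*d^3 + 3.42*d^2 + 2.93*d + 1.44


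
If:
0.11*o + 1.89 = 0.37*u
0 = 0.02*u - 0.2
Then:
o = 16.45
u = 10.00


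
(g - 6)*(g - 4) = g^2 - 10*g + 24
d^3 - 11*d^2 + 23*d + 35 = (d - 7)*(d - 5)*(d + 1)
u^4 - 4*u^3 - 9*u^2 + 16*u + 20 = (u - 5)*(u - 2)*(u + 1)*(u + 2)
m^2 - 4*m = m*(m - 4)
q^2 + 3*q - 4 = (q - 1)*(q + 4)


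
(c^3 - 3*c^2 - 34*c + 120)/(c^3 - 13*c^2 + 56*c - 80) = (c + 6)/(c - 4)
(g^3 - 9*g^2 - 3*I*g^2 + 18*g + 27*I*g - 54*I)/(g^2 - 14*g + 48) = (g^2 - 3*g*(1 + I) + 9*I)/(g - 8)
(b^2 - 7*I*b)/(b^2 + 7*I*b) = (b - 7*I)/(b + 7*I)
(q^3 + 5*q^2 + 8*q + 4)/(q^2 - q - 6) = (q^2 + 3*q + 2)/(q - 3)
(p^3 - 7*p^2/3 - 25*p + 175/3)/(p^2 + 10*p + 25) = (3*p^2 - 22*p + 35)/(3*(p + 5))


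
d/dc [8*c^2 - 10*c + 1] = 16*c - 10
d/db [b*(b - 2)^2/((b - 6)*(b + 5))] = (b^4 - 2*b^3 - 90*b^2 + 240*b - 120)/(b^4 - 2*b^3 - 59*b^2 + 60*b + 900)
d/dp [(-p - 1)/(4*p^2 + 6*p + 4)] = (2*p^2 + 4*p + 1)/(2*(4*p^4 + 12*p^3 + 17*p^2 + 12*p + 4))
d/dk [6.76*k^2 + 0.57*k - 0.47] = 13.52*k + 0.57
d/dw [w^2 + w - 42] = 2*w + 1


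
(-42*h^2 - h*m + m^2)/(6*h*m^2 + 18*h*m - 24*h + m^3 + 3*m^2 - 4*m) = (-7*h + m)/(m^2 + 3*m - 4)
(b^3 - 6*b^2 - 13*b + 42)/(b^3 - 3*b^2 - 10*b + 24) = (b - 7)/(b - 4)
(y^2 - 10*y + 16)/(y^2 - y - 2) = (y - 8)/(y + 1)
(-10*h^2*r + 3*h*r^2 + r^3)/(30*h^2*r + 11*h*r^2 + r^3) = (-2*h + r)/(6*h + r)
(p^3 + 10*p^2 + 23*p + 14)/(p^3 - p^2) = (p^3 + 10*p^2 + 23*p + 14)/(p^2*(p - 1))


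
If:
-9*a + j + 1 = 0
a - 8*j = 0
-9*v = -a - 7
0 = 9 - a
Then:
No Solution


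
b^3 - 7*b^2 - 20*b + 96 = (b - 8)*(b - 3)*(b + 4)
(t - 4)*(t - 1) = t^2 - 5*t + 4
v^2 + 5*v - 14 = (v - 2)*(v + 7)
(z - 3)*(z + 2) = z^2 - z - 6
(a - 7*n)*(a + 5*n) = a^2 - 2*a*n - 35*n^2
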